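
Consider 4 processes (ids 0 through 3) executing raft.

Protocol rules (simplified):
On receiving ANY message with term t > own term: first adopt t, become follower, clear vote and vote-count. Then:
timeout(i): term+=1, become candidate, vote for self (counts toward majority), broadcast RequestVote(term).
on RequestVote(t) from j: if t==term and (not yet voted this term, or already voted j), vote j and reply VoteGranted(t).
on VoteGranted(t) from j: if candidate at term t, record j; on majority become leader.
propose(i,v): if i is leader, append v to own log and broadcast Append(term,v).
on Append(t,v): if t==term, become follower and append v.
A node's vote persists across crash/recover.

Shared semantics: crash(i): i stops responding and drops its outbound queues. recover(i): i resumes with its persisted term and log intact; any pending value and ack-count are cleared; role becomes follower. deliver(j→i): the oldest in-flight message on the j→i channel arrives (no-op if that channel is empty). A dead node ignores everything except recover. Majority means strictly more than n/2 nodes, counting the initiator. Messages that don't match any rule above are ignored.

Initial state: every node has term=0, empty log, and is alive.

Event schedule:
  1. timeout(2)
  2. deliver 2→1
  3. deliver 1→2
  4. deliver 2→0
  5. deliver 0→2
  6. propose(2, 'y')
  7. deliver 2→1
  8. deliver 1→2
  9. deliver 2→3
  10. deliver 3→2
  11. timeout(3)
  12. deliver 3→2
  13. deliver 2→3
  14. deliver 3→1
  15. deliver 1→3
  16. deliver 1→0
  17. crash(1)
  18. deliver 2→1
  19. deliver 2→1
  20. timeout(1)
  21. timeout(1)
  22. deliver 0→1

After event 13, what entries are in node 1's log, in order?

y

step 1 timeout(2): 2={cand,t=1,log=-}
step 2 deliver 2→1: 1={foll,t=1,log=-}
step 3 deliver 1→2: —
step 4 deliver 2→0: 0={foll,t=1,log=-}
step 5 deliver 0→2: 2={lead,t=1,log=-}
step 6 propose(2,'y'): 2={lead,t=1,log=y}
step 7 deliver 2→1: 1={foll,t=1,log=y}
step 8 deliver 1→2: —
step 9 deliver 2→3: 3={foll,t=1,log=-}
step 10 deliver 3→2: —
step 11 timeout(3): 3={cand,t=2,log=-}
step 12 deliver 3→2: 2={foll,t=2,log=y}
step 13 deliver 2→3: —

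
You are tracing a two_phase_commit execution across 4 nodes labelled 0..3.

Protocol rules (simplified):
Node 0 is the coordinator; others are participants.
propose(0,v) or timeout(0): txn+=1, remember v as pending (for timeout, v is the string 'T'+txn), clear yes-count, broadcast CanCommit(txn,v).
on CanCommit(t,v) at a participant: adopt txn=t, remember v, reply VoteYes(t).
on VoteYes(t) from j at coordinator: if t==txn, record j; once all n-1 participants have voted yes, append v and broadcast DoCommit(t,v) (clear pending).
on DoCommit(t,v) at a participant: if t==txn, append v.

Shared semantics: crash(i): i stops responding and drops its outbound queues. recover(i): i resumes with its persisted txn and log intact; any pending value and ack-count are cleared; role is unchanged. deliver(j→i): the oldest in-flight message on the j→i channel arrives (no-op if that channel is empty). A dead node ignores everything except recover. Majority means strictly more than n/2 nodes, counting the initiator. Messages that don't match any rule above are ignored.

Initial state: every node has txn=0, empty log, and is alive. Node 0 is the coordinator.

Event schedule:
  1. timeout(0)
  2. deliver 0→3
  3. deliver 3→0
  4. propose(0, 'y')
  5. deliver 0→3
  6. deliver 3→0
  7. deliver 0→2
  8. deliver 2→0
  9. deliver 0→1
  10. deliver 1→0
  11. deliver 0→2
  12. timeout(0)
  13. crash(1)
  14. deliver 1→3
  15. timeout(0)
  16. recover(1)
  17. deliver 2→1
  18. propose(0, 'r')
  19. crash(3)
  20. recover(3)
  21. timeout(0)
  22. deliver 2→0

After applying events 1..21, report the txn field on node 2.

step 1 timeout(0): 0={coor,t=1,log=-}
step 2 deliver 0→3: 3={part,t=1,log=-}
step 3 deliver 3→0: —
step 4 propose(0,'y'): 0={coor,t=2,log=-}
step 5 deliver 0→3: 3={part,t=2,log=-}
step 6 deliver 3→0: —
step 7 deliver 0→2: 2={part,t=1,log=-}
step 8 deliver 2→0: —
step 9 deliver 0→1: 1={part,t=1,log=-}
step 10 deliver 1→0: —
step 11 deliver 0→2: 2={part,t=2,log=-}
step 12 timeout(0): 0={coor,t=3,log=-}
step 13 crash(1): 1={✗part,t=1,log=-}
step 14 deliver 1→3: —
step 15 timeout(0): 0={coor,t=4,log=-}
step 16 recover(1): 1={part,t=1,log=-}
step 17 deliver 2→1: —
step 18 propose(0,'r'): 0={coor,t=5,log=-}
step 19 crash(3): 3={✗part,t=2,log=-}
step 20 recover(3): 3={part,t=2,log=-}
step 21 timeout(0): 0={coor,t=6,log=-}

2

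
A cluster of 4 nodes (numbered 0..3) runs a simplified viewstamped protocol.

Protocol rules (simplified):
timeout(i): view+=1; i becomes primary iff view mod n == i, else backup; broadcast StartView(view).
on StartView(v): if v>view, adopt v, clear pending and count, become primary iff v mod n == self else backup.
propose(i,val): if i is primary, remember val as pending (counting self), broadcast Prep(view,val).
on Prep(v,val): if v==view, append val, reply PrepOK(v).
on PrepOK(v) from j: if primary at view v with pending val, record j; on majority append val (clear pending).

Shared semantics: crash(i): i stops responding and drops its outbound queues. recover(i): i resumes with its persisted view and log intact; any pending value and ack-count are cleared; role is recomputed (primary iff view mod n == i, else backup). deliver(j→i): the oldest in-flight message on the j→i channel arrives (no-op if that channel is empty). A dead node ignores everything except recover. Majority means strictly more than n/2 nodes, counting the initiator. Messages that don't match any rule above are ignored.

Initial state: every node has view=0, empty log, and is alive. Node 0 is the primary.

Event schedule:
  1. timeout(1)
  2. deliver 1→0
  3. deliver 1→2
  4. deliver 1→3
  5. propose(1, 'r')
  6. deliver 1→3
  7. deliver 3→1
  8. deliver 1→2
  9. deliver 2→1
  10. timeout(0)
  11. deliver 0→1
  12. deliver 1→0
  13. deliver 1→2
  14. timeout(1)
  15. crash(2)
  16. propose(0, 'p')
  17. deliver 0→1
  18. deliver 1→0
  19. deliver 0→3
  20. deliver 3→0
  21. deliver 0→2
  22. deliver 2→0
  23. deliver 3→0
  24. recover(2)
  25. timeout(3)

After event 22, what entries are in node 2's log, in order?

after 1 — timeout(1): n1:prim/v1/[-]
after 2 — deliver 1→0: n0:back/v1/[-]
after 3 — deliver 1→2: n2:back/v1/[-]
after 4 — deliver 1→3: n3:back/v1/[-]
after 5 — propose(1,'r'): ·
after 6 — deliver 1→3: n3:back/v1/[r]
after 7 — deliver 3→1: ·
after 8 — deliver 1→2: n2:back/v1/[r]
after 9 — deliver 2→1: n1:prim/v1/[r]
after 10 — timeout(0): n0:back/v2/[-]
after 11 — deliver 0→1: n1:back/v2/[r]
after 12 — deliver 1→0: ·
after 13 — deliver 1→2: ·
after 14 — timeout(1): n1:back/v3/[r]
after 15 — crash(2): n2:✗back/v1/[r]
after 16 — propose(0,'p'): ·
after 17 — deliver 0→1: ·
after 18 — deliver 1→0: n0:back/v3/[-]
after 19 — deliver 0→3: n3:back/v2/[r]
after 20 — deliver 3→0: ·
after 21 — deliver 0→2: ·
after 22 — deliver 2→0: ·

r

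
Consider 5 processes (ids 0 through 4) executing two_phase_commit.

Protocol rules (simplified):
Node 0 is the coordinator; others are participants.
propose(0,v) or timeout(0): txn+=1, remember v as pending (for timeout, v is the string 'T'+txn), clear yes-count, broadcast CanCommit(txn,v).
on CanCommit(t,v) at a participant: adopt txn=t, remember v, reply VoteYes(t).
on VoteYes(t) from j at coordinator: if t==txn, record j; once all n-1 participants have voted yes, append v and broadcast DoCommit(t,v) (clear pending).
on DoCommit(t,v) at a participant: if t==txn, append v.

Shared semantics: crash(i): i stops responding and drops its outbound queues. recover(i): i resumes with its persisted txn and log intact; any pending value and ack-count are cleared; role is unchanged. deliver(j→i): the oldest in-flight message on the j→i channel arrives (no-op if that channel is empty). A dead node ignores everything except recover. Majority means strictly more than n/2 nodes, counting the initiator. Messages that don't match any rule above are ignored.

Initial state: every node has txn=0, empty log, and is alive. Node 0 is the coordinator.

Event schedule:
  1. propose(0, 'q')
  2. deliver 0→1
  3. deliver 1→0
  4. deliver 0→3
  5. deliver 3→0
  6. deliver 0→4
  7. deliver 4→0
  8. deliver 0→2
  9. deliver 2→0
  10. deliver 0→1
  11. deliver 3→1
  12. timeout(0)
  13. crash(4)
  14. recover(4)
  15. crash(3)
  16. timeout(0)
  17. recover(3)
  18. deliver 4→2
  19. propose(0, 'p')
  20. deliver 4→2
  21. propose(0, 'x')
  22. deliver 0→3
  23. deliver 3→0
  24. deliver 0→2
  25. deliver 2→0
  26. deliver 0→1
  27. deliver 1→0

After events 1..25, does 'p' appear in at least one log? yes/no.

[1] propose(0,'q') → N0(coor t1 [-])
[2] deliver 0→1 → N1(part t1 [-])
[3] deliver 1→0 → ∅
[4] deliver 0→3 → N3(part t1 [-])
[5] deliver 3→0 → ∅
[6] deliver 0→4 → N4(part t1 [-])
[7] deliver 4→0 → ∅
[8] deliver 0→2 → N2(part t1 [-])
[9] deliver 2→0 → N0(coor t1 [q])
[10] deliver 0→1 → N1(part t1 [q])
[11] deliver 3→1 → ∅
[12] timeout(0) → N0(coor t2 [q])
[13] crash(4) → N4(✗part t1 [-])
[14] recover(4) → N4(part t1 [-])
[15] crash(3) → N3(✗part t1 [-])
[16] timeout(0) → N0(coor t3 [q])
[17] recover(3) → N3(part t1 [-])
[18] deliver 4→2 → ∅
[19] propose(0,'p') → N0(coor t4 [q])
[20] deliver 4→2 → ∅
[21] propose(0,'x') → N0(coor t5 [q])
[22] deliver 0→3 → N3(part t1 [q])
[23] deliver 3→0 → ∅
[24] deliver 0→2 → N2(part t1 [q])
[25] deliver 2→0 → ∅

no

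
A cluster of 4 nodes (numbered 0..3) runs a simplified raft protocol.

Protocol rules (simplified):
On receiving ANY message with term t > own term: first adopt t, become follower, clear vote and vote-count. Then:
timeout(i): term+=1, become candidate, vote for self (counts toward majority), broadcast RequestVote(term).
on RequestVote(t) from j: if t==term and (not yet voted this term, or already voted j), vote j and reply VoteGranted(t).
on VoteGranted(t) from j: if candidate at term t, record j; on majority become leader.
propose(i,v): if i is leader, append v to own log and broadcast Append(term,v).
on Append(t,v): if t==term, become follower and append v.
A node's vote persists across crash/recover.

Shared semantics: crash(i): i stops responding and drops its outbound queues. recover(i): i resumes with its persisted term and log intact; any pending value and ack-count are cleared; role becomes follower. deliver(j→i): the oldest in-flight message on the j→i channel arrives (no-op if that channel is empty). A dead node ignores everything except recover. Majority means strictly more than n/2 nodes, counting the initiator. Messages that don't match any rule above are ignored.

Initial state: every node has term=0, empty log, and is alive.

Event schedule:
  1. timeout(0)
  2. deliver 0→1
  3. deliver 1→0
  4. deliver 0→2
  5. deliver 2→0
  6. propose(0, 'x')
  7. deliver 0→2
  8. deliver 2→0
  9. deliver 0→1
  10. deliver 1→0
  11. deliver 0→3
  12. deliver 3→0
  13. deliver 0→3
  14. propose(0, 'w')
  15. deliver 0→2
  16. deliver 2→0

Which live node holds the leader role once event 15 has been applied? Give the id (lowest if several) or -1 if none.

0

e1 timeout(0): 0[cand,t=1,-]
e2 deliver 0→1: 1[foll,t=1,-]
e3 deliver 1→0: ·
e4 deliver 0→2: 2[foll,t=1,-]
e5 deliver 2→0: 0[lead,t=1,-]
e6 propose(0,'x'): 0[lead,t=1,x]
e7 deliver 0→2: 2[foll,t=1,x]
e8 deliver 2→0: ·
e9 deliver 0→1: 1[foll,t=1,x]
e10 deliver 1→0: ·
e11 deliver 0→3: 3[foll,t=1,-]
e12 deliver 3→0: ·
e13 deliver 0→3: 3[foll,t=1,x]
e14 propose(0,'w'): 0[lead,t=1,x,w]
e15 deliver 0→2: 2[foll,t=1,x,w]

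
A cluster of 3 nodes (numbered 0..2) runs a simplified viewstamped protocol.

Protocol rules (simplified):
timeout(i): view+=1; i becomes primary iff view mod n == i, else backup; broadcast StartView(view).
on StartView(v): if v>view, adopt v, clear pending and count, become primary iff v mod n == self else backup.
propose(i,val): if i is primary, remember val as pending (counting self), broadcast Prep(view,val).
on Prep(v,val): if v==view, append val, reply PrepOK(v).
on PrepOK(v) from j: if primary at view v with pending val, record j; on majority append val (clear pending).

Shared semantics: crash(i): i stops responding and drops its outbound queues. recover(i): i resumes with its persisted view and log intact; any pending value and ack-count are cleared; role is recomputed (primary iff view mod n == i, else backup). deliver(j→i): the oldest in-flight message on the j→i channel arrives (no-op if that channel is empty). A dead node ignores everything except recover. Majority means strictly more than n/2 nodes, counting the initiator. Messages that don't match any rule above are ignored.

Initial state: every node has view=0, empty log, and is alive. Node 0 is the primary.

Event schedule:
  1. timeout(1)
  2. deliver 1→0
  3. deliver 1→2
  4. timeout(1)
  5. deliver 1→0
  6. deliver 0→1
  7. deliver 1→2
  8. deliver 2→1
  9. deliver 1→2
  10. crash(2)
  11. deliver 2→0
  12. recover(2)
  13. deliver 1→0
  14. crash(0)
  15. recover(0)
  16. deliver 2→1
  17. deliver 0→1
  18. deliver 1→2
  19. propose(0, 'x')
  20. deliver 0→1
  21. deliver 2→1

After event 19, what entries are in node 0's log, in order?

[1] timeout(1) → N1(prim v1 [-])
[2] deliver 1→0 → N0(back v1 [-])
[3] deliver 1→2 → N2(back v1 [-])
[4] timeout(1) → N1(back v2 [-])
[5] deliver 1→0 → N0(back v2 [-])
[6] deliver 0→1 → ∅
[7] deliver 1→2 → N2(prim v2 [-])
[8] deliver 2→1 → ∅
[9] deliver 1→2 → ∅
[10] crash(2) → N2(✗prim v2 [-])
[11] deliver 2→0 → ∅
[12] recover(2) → N2(prim v2 [-])
[13] deliver 1→0 → ∅
[14] crash(0) → N0(✗back v2 [-])
[15] recover(0) → N0(back v2 [-])
[16] deliver 2→1 → ∅
[17] deliver 0→1 → ∅
[18] deliver 1→2 → ∅
[19] propose(0,'x') → ∅

empty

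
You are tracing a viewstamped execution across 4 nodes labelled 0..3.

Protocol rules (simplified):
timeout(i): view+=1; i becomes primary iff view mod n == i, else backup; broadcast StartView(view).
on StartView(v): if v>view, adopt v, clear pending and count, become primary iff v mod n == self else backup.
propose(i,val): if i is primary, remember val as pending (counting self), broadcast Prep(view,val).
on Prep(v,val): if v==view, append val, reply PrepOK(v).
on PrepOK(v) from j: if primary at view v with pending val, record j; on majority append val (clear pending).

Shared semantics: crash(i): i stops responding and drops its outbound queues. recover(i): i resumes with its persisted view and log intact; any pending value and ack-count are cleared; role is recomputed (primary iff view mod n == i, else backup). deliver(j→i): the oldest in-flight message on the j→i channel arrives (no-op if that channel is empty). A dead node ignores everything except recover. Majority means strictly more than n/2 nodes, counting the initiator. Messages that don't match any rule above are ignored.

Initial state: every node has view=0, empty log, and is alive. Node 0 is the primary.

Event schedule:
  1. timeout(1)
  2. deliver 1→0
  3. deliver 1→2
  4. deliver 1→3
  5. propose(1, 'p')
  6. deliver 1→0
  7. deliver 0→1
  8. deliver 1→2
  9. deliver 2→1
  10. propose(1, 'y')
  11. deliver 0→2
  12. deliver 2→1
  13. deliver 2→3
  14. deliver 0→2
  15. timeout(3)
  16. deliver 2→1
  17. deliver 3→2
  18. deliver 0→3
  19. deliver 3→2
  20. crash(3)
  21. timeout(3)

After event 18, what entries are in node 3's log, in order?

empty

step 1 timeout(1): 1={prim,v=1,log=-}
step 2 deliver 1→0: 0={back,v=1,log=-}
step 3 deliver 1→2: 2={back,v=1,log=-}
step 4 deliver 1→3: 3={back,v=1,log=-}
step 5 propose(1,'p'): —
step 6 deliver 1→0: 0={back,v=1,log=p}
step 7 deliver 0→1: —
step 8 deliver 1→2: 2={back,v=1,log=p}
step 9 deliver 2→1: 1={prim,v=1,log=p}
step 10 propose(1,'y'): —
step 11 deliver 0→2: —
step 12 deliver 2→1: —
step 13 deliver 2→3: —
step 14 deliver 0→2: —
step 15 timeout(3): 3={back,v=2,log=-}
step 16 deliver 2→1: —
step 17 deliver 3→2: 2={prim,v=2,log=p}
step 18 deliver 0→3: —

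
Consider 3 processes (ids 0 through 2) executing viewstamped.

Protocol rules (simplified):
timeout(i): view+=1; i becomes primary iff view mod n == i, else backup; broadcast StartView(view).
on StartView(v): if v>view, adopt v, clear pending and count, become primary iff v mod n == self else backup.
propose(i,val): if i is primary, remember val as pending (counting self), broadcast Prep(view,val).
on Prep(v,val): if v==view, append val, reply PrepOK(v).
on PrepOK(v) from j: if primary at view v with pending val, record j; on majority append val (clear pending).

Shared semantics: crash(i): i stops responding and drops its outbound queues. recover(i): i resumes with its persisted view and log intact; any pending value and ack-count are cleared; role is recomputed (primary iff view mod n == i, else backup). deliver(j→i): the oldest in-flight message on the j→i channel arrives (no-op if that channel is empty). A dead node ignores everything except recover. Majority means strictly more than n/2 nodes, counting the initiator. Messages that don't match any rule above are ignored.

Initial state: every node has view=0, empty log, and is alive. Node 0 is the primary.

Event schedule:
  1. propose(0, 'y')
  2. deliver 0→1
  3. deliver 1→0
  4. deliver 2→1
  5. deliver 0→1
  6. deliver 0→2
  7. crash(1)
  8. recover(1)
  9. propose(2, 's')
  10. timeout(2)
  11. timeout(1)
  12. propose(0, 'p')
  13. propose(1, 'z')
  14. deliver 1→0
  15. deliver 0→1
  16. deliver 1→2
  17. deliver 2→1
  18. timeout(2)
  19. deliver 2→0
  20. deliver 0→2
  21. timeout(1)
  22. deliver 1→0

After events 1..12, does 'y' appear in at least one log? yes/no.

[1] propose(0,'y') → ∅
[2] deliver 0→1 → N1(back v0 [y])
[3] deliver 1→0 → N0(prim v0 [y])
[4] deliver 2→1 → ∅
[5] deliver 0→1 → ∅
[6] deliver 0→2 → N2(back v0 [y])
[7] crash(1) → N1(✗back v0 [y])
[8] recover(1) → N1(back v0 [y])
[9] propose(2,'s') → ∅
[10] timeout(2) → N2(back v1 [y])
[11] timeout(1) → N1(prim v1 [y])
[12] propose(0,'p') → ∅

yes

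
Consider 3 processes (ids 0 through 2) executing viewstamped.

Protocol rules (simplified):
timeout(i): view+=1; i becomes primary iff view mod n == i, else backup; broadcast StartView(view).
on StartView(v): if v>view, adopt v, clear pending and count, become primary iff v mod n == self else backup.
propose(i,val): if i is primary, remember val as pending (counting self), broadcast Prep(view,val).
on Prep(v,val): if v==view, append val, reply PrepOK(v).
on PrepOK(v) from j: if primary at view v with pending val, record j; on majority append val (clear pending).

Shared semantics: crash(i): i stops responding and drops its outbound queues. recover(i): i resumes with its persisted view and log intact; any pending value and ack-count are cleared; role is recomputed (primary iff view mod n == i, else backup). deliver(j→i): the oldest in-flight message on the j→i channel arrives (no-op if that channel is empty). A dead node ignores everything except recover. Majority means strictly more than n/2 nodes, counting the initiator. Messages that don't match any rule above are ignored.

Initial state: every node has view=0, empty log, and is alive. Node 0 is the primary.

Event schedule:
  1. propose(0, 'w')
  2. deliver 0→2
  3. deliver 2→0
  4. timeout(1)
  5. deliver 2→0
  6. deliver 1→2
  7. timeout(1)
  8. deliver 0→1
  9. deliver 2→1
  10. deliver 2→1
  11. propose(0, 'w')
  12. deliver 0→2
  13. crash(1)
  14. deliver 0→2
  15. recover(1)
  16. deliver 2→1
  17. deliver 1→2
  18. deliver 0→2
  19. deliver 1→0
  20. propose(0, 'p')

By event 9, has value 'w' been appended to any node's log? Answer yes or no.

yes

step 1 propose(0,'w'): —
step 2 deliver 0→2: 2={back,v=0,log=w}
step 3 deliver 2→0: 0={prim,v=0,log=w}
step 4 timeout(1): 1={prim,v=1,log=-}
step 5 deliver 2→0: —
step 6 deliver 1→2: 2={back,v=1,log=w}
step 7 timeout(1): 1={back,v=2,log=-}
step 8 deliver 0→1: —
step 9 deliver 2→1: —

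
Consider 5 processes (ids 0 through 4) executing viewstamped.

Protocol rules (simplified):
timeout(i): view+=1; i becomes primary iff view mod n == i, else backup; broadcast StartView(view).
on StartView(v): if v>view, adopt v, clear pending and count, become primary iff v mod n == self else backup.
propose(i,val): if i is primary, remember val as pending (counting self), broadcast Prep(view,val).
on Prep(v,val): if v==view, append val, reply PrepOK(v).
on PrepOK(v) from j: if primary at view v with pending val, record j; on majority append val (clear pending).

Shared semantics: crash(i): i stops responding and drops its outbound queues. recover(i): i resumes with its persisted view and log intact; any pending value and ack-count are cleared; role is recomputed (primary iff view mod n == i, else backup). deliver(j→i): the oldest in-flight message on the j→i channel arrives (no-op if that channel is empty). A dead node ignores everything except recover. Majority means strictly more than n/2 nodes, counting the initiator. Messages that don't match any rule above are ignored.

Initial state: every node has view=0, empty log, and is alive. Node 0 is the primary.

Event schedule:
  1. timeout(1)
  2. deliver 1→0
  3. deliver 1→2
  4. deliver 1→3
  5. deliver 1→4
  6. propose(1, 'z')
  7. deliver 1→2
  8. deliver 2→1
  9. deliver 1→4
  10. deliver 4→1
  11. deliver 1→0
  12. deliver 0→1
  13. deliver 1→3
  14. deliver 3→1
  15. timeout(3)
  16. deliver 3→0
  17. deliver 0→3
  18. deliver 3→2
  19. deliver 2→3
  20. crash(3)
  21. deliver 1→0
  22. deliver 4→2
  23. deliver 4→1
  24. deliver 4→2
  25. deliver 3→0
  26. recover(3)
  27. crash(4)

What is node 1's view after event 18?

1. timeout(1):  <1:prim v1 ->
2. deliver 1→0:  <0:back v1 ->
3. deliver 1→2:  <2:back v1 ->
4. deliver 1→3:  <3:back v1 ->
5. deliver 1→4:  <4:back v1 ->
6. propose(1,'z'):  nop
7. deliver 1→2:  <2:back v1 z>
8. deliver 2→1:  nop
9. deliver 1→4:  <4:back v1 z>
10. deliver 4→1:  <1:prim v1 z>
11. deliver 1→0:  <0:back v1 z>
12. deliver 0→1:  nop
13. deliver 1→3:  <3:back v1 z>
14. deliver 3→1:  nop
15. timeout(3):  <3:back v2 z>
16. deliver 3→0:  <0:back v2 z>
17. deliver 0→3:  nop
18. deliver 3→2:  <2:prim v2 z>

1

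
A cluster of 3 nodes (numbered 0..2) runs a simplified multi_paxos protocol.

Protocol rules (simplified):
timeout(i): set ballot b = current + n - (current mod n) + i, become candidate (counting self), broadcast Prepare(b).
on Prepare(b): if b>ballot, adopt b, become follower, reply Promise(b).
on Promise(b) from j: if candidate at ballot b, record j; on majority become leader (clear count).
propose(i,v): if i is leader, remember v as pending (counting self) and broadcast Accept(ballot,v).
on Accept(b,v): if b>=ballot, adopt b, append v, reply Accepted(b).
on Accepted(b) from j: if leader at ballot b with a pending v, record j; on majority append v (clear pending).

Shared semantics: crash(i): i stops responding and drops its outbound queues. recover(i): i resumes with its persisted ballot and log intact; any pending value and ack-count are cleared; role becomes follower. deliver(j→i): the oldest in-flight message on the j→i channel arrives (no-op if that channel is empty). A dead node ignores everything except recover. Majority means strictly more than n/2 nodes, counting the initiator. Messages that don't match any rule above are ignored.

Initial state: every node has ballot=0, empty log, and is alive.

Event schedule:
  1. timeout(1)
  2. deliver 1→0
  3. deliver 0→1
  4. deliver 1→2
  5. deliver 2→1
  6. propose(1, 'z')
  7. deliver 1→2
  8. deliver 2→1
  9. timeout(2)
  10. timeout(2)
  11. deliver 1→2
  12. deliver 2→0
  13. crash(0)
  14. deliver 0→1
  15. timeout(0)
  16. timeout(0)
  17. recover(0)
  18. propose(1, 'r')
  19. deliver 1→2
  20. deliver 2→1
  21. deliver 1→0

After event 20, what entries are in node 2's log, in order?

1. timeout(1):  <1:cand b4 ->
2. deliver 1→0:  <0:foll b4 ->
3. deliver 0→1:  <1:lead b4 ->
4. deliver 1→2:  <2:foll b4 ->
5. deliver 2→1:  nop
6. propose(1,'z'):  nop
7. deliver 1→2:  <2:foll b4 z>
8. deliver 2→1:  <1:lead b4 z>
9. timeout(2):  <2:cand b8 z>
10. timeout(2):  <2:cand b11 z>
11. deliver 1→2:  nop
12. deliver 2→0:  <0:foll b8 ->
13. crash(0):  <0:✗foll b8 ->
14. deliver 0→1:  nop
15. timeout(0):  nop
16. timeout(0):  nop
17. recover(0):  <0:foll b8 ->
18. propose(1,'r'):  nop
19. deliver 1→2:  nop
20. deliver 2→1:  <1:foll b8 z>

z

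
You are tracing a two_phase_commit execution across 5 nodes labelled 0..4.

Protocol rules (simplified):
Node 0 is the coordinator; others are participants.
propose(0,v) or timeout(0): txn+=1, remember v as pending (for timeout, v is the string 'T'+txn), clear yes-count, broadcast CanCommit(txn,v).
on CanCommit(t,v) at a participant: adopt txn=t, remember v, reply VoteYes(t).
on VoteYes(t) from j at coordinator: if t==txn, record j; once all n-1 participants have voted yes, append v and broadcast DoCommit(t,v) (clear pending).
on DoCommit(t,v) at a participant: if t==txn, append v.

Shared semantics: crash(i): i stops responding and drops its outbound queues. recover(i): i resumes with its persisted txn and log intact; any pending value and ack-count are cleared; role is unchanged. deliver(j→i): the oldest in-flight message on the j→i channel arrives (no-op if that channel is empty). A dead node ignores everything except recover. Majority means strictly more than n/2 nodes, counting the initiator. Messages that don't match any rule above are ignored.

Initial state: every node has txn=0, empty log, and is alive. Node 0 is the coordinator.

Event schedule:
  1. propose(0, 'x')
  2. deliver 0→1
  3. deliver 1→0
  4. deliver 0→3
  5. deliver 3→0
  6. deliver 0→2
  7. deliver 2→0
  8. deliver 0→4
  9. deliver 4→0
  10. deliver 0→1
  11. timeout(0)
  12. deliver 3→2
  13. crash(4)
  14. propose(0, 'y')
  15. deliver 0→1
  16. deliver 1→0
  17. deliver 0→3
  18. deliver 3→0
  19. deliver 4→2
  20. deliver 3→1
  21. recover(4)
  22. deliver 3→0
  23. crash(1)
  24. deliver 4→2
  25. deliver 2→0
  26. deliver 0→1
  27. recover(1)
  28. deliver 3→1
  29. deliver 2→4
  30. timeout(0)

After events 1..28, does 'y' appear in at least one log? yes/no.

e1 propose(0,'x'): 0[coor,t=1,-]
e2 deliver 0→1: 1[part,t=1,-]
e3 deliver 1→0: ·
e4 deliver 0→3: 3[part,t=1,-]
e5 deliver 3→0: ·
e6 deliver 0→2: 2[part,t=1,-]
e7 deliver 2→0: ·
e8 deliver 0→4: 4[part,t=1,-]
e9 deliver 4→0: 0[coor,t=1,x]
e10 deliver 0→1: 1[part,t=1,x]
e11 timeout(0): 0[coor,t=2,x]
e12 deliver 3→2: ·
e13 crash(4): 4[✗part,t=1,-]
e14 propose(0,'y'): 0[coor,t=3,x]
e15 deliver 0→1: 1[part,t=2,x]
e16 deliver 1→0: ·
e17 deliver 0→3: 3[part,t=1,x]
e18 deliver 3→0: ·
e19 deliver 4→2: ·
e20 deliver 3→1: ·
e21 recover(4): 4[part,t=1,-]
e22 deliver 3→0: ·
e23 crash(1): 1[✗part,t=2,x]
e24 deliver 4→2: ·
e25 deliver 2→0: ·
e26 deliver 0→1: ·
e27 recover(1): 1[part,t=2,x]
e28 deliver 3→1: ·

no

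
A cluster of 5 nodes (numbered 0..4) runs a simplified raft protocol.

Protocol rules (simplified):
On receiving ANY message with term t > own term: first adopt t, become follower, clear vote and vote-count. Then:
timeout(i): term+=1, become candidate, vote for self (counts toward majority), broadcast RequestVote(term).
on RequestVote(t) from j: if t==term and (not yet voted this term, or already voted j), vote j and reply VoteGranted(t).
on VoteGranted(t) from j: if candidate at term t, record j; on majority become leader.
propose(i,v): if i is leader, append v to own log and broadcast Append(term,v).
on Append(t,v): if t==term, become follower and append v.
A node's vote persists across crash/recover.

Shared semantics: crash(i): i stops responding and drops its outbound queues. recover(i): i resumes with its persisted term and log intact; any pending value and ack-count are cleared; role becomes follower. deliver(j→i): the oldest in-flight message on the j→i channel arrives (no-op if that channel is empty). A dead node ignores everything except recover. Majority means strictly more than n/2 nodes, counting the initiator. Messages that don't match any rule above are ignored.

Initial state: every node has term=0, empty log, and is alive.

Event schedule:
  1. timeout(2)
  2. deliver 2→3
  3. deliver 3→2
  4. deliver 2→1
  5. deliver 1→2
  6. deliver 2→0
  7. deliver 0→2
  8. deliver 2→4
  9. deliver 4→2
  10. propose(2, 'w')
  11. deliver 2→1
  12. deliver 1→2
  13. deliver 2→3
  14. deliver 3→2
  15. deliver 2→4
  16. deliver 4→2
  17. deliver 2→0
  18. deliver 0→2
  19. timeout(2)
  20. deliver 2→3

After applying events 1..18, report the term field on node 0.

1

e1 timeout(2): 2[cand,t=1,-]
e2 deliver 2→3: 3[foll,t=1,-]
e3 deliver 3→2: ·
e4 deliver 2→1: 1[foll,t=1,-]
e5 deliver 1→2: 2[lead,t=1,-]
e6 deliver 2→0: 0[foll,t=1,-]
e7 deliver 0→2: ·
e8 deliver 2→4: 4[foll,t=1,-]
e9 deliver 4→2: ·
e10 propose(2,'w'): 2[lead,t=1,w]
e11 deliver 2→1: 1[foll,t=1,w]
e12 deliver 1→2: ·
e13 deliver 2→3: 3[foll,t=1,w]
e14 deliver 3→2: ·
e15 deliver 2→4: 4[foll,t=1,w]
e16 deliver 4→2: ·
e17 deliver 2→0: 0[foll,t=1,w]
e18 deliver 0→2: ·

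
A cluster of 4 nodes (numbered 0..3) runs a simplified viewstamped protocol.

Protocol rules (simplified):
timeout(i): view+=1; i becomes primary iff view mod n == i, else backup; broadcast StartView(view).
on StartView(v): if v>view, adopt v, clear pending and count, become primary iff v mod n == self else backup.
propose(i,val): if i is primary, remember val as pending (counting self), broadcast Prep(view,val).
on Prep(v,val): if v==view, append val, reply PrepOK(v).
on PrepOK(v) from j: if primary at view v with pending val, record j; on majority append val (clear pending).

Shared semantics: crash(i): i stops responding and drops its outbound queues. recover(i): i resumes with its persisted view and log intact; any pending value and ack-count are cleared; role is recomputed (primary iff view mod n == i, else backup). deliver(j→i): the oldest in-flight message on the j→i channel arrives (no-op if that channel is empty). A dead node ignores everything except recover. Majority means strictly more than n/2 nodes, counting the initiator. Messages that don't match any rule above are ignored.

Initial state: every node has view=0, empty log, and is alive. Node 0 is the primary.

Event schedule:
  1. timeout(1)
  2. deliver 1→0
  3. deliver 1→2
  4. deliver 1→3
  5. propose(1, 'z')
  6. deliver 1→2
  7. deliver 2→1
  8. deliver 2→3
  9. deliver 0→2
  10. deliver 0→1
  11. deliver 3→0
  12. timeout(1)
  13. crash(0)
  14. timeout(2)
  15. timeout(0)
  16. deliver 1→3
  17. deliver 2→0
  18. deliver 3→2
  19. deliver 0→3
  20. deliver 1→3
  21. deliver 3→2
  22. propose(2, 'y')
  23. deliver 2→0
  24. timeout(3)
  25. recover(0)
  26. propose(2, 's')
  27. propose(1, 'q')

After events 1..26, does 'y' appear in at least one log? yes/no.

[1] timeout(1) → N1(prim v1 [-])
[2] deliver 1→0 → N0(back v1 [-])
[3] deliver 1→2 → N2(back v1 [-])
[4] deliver 1→3 → N3(back v1 [-])
[5] propose(1,'z') → ∅
[6] deliver 1→2 → N2(back v1 [z])
[7] deliver 2→1 → ∅
[8] deliver 2→3 → ∅
[9] deliver 0→2 → ∅
[10] deliver 0→1 → ∅
[11] deliver 3→0 → ∅
[12] timeout(1) → N1(back v2 [-])
[13] crash(0) → N0(✗back v1 [-])
[14] timeout(2) → N2(prim v2 [z])
[15] timeout(0) → ∅
[16] deliver 1→3 → N3(back v1 [z])
[17] deliver 2→0 → ∅
[18] deliver 3→2 → ∅
[19] deliver 0→3 → ∅
[20] deliver 1→3 → N3(back v2 [z])
[21] deliver 3→2 → ∅
[22] propose(2,'y') → ∅
[23] deliver 2→0 → ∅
[24] timeout(3) → N3(prim v3 [z])
[25] recover(0) → N0(back v1 [-])
[26] propose(2,'s') → ∅

no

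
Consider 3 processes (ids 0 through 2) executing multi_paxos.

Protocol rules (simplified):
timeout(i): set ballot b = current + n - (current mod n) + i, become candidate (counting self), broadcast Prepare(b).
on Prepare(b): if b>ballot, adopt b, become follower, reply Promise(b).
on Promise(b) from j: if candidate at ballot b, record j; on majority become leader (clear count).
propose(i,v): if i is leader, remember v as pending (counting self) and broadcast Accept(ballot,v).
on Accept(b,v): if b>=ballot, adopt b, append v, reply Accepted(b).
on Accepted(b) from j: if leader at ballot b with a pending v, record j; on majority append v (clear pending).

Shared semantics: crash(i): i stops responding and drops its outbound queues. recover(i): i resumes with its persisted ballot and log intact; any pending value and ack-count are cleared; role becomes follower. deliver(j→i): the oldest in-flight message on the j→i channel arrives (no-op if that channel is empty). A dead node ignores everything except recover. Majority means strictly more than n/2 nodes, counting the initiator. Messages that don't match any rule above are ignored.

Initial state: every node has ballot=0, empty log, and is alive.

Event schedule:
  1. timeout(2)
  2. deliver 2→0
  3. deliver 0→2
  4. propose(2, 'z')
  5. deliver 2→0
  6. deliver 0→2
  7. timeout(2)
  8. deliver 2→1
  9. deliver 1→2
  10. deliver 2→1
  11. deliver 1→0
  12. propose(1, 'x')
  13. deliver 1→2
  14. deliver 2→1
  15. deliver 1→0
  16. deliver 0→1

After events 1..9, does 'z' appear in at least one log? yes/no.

yes

[1] timeout(2) → N2(cand b5 [-])
[2] deliver 2→0 → N0(foll b5 [-])
[3] deliver 0→2 → N2(lead b5 [-])
[4] propose(2,'z') → ∅
[5] deliver 2→0 → N0(foll b5 [z])
[6] deliver 0→2 → N2(lead b5 [z])
[7] timeout(2) → N2(cand b8 [z])
[8] deliver 2→1 → N1(foll b5 [-])
[9] deliver 1→2 → ∅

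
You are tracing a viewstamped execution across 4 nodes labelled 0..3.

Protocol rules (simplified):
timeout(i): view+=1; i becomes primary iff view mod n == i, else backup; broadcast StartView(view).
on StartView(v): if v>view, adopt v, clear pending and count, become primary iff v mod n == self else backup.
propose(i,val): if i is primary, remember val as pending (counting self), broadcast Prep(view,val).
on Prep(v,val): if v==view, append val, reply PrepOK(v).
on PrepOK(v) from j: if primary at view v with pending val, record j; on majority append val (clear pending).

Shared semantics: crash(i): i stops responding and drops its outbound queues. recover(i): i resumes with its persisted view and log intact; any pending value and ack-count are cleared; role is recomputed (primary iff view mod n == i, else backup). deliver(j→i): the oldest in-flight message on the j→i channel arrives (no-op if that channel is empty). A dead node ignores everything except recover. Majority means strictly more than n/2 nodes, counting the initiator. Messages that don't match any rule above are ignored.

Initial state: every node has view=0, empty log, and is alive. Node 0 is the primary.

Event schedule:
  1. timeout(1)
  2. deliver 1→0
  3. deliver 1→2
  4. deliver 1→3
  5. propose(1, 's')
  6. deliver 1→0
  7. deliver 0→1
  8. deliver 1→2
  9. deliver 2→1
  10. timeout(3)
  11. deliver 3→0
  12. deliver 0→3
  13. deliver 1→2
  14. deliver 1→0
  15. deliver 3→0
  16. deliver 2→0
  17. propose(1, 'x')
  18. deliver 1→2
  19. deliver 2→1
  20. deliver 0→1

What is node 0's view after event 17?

step 1 timeout(1): 1={prim,v=1,log=-}
step 2 deliver 1→0: 0={back,v=1,log=-}
step 3 deliver 1→2: 2={back,v=1,log=-}
step 4 deliver 1→3: 3={back,v=1,log=-}
step 5 propose(1,'s'): —
step 6 deliver 1→0: 0={back,v=1,log=s}
step 7 deliver 0→1: —
step 8 deliver 1→2: 2={back,v=1,log=s}
step 9 deliver 2→1: 1={prim,v=1,log=s}
step 10 timeout(3): 3={back,v=2,log=-}
step 11 deliver 3→0: 0={back,v=2,log=s}
step 12 deliver 0→3: —
step 13 deliver 1→2: —
step 14 deliver 1→0: —
step 15 deliver 3→0: —
step 16 deliver 2→0: —
step 17 propose(1,'x'): —

2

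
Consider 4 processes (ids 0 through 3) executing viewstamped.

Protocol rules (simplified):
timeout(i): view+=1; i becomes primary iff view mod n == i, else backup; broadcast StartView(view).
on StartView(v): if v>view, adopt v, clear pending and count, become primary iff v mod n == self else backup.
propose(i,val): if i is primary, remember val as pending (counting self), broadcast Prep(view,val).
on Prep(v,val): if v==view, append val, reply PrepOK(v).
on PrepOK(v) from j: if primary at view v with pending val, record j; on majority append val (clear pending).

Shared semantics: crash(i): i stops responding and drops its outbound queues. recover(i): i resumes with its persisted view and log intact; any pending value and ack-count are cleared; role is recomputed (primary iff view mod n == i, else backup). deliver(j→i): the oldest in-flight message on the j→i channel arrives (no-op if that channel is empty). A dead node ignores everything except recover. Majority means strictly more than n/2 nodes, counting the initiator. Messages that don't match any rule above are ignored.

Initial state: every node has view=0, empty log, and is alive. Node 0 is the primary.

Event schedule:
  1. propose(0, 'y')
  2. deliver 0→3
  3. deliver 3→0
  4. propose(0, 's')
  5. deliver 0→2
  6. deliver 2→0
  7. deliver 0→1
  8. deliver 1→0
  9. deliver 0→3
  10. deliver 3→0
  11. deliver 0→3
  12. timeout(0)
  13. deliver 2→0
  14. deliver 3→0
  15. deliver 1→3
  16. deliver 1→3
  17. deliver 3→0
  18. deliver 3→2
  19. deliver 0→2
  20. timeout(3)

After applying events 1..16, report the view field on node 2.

0

[1] propose(0,'y') → ∅
[2] deliver 0→3 → N3(back v0 [y])
[3] deliver 3→0 → ∅
[4] propose(0,'s') → ∅
[5] deliver 0→2 → N2(back v0 [y])
[6] deliver 2→0 → ∅
[7] deliver 0→1 → N1(back v0 [y])
[8] deliver 1→0 → N0(prim v0 [s])
[9] deliver 0→3 → N3(back v0 [y,s])
[10] deliver 3→0 → ∅
[11] deliver 0→3 → ∅
[12] timeout(0) → N0(back v1 [s])
[13] deliver 2→0 → ∅
[14] deliver 3→0 → ∅
[15] deliver 1→3 → ∅
[16] deliver 1→3 → ∅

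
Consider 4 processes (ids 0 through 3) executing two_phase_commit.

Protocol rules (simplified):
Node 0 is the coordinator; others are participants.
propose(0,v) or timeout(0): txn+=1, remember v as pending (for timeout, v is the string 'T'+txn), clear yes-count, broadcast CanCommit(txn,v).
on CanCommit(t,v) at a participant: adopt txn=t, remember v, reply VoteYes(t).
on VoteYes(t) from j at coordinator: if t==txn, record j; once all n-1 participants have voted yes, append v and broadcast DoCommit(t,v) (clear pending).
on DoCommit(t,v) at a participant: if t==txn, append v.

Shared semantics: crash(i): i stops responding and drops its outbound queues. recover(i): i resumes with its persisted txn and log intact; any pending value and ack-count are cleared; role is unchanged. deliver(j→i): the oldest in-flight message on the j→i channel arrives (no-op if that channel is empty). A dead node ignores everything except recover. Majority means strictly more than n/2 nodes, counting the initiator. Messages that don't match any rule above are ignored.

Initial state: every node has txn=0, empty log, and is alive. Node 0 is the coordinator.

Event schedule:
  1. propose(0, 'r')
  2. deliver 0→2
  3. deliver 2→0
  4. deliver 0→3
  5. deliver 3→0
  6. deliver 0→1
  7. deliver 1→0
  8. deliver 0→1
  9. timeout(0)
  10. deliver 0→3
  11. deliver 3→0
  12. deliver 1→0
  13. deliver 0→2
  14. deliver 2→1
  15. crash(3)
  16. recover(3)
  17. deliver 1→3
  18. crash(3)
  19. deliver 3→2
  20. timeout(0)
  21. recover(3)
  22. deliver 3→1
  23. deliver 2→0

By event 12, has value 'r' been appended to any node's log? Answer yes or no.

[1] propose(0,'r') → N0(coor t1 [-])
[2] deliver 0→2 → N2(part t1 [-])
[3] deliver 2→0 → ∅
[4] deliver 0→3 → N3(part t1 [-])
[5] deliver 3→0 → ∅
[6] deliver 0→1 → N1(part t1 [-])
[7] deliver 1→0 → N0(coor t1 [r])
[8] deliver 0→1 → N1(part t1 [r])
[9] timeout(0) → N0(coor t2 [r])
[10] deliver 0→3 → N3(part t1 [r])
[11] deliver 3→0 → ∅
[12] deliver 1→0 → ∅

yes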